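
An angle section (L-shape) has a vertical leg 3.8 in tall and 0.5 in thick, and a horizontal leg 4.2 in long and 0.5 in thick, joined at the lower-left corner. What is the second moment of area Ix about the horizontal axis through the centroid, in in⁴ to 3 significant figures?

Ix ≈ 4.88 in⁴

Treat the section as a set of non-overlapping primitives; coordinates are from the bounding-box lower-left.
Vertical leg: 0.5 × 3.8, A = 1.9 in², y = 1.9 in, Ī = 2.2863 in⁴.
Horizontal leg (remainder): 3.7 × 0.5, A = 1.85 in², y = 0.25 in, Ī = 0.038542 in⁴.
Centroid: ȳ = ΣA·y / ΣA = 1.086 in.
Transfer each piece to the horizontal axis through the centroid using Ī + A·d² with d = y − 1.086:
  vertical leg: d = 0.814 in → contributes +3.5453 in⁴
  horizontal leg (remainder): d = -0.836 in → contributes +1.3315 in⁴
Total I = 4.8768 in⁴.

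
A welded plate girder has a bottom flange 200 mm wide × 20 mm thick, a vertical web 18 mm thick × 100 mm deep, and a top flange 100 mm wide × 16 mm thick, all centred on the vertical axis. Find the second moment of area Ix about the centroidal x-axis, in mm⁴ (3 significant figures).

Ix ≈ 1.85 × 10⁷ mm⁴

Break the section into simple shapes (no overlaps), measuring from the bottom-left corner of the bounding box.
Bottom plate: 200 × 20, A = 4 000 mm², y = 10 mm, Ī = 133 333 mm⁴.
Web plate: 18 × 100, A = 1 800 mm², y = 70 mm, Ī = 1 500 000 mm⁴.
Top plate: 100 × 16, A = 1 600 mm², y = 128 mm, Ī = 34 133 mm⁴.
Centroid: ȳ = ΣA·y / ΣA = 50.108 mm.
Transfer each piece to the centroidal x-axis using Ī + A·d² with d = y − 50.108:
  bottom plate: d = -40.108 mm → contributes +6 567 975 mm⁴
  web plate: d = 19.892 mm → contributes +2 212 237 mm⁴
  top plate: d = 77.892 mm → contributes +9 741 568 mm⁴
Total I = 18 521 780 mm⁴.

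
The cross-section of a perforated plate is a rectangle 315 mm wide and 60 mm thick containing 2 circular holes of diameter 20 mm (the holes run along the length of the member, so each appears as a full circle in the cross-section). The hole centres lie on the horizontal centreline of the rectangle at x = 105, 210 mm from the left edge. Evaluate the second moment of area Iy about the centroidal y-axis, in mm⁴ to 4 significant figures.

Split into non-overlapping primitives; take the origin at the lower-left of the bounding box.
Plate: 315 × 60, A = 18 900 mm², x = 157.5 mm, Ī = 156 279 375 mm⁴.
Hole 1 (subtracted): ⌀20, A = 314.159 mm², x = 105 mm, Ī = 7853.98 mm⁴.
Hole 2 (subtracted): ⌀20, A = 314.159 mm², x = 210 mm, Ī = 7853.98 mm⁴.
By symmetry the centroid is at mid-width, x̄ = 157.5 mm.
Transfer each piece to the centroidal y-axis using Ī + A·d² with d = x − 157.5:
  plate: d = 0 mm → contributes +156 279 375 mm⁴
  hole 1: d = -52.5 mm → contributes −873 755 mm⁴
  hole 2: d = 52.5 mm → contributes −873 755 mm⁴
Total I = 154 531 864 mm⁴.

Iy ≈ 1.545 × 10⁸ mm⁴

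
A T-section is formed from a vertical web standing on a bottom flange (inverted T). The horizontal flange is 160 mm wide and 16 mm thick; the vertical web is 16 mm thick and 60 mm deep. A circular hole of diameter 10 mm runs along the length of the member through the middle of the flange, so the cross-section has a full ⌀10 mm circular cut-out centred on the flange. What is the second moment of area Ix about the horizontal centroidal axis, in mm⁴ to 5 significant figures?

Split into non-overlapping primitives; take the origin at the lower-left of the bounding box.
Flange: 160 × 16, A = 2 560 mm², y = 8 mm, Ī = 54613.33 mm⁴.
Web: 16 × 60, A = 960 mm², y = 46 mm, Ī = 288 000 mm⁴.
Hole (subtracted): ⌀10, A = 78.53982 mm², y = 8 mm, Ī = 490.8739 mm⁴.
Centroid: ȳ = ΣA·y / ΣA = 18.60015 mm.
Transfer each piece to the horizontal centroidal axis using Ī + A·d² with d = y − 18.60015:
  flange: d = -10.60015 mm → contributes +342263.2 mm⁴
  web: d = 27.39985 mm → contributes +1 008 722 mm⁴
  hole: d = -10.60015 mm → contributes −9315.86 mm⁴
Total I = 1 341 669 mm⁴.

Ix ≈ 1.3417 × 10⁶ mm⁴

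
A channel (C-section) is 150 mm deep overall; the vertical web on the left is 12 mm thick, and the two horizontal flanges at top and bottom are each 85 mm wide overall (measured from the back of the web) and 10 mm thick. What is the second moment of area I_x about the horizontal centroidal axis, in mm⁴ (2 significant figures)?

Break the section into simple shapes (no overlaps), measuring from the bottom-left corner of the bounding box.
Web: 12 × 150, A = 1 800 mm², y = 75 mm, Ī = 3 375 000 mm⁴.
Top flange (beyond web): 73 × 10, A = 730 mm², y = 145 mm, Ī = 6 083 mm⁴.
Bottom flange (beyond web): 73 × 10, A = 730 mm², y = 5 mm, Ī = 6 083 mm⁴.
By symmetry the centroid is at mid-height, ȳ = 75 mm.
Transfer each piece to the horizontal centroidal axis using Ī + A·d² with d = y − 75:
  web: d = 0 mm → contributes +3 375 000 mm⁴
  top flange (beyond web): d = 70 mm → contributes +3 583 083 mm⁴
  bottom flange (beyond web): d = -70 mm → contributes +3 583 083 mm⁴
Total I = 10 541 167 mm⁴.

I_x ≈ 1.1 × 10⁷ mm⁴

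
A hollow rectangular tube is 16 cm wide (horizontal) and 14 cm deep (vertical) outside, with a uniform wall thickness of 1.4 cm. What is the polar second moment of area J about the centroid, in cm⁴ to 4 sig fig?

J ≈ 4745 cm⁴

Decompose the section into non-overlapping parts with the origin at the bottom-left of its bounding rectangle.
Outer rectangle: 16 × 14, A = 224 cm², y = 7 cm, Ī = 3658.67 cm⁴.
Inner void (subtracted): 13.2 × 11.2, A = 147.84 cm², y = 7 cm, Ī = 1545.42 cm⁴.
By symmetry the centroid is at mid-height, ȳ = 7 cm.
All pieces are centred on the centroidal x-axis, so I = ΣĪ (holes subtracted) = 2113.25 cm⁴.
Repeating about the centroidal y-axis gives I_y = 2632.03 cm⁴.
Polar second moment: J = I_x + I_y = 4745.28 cm⁴.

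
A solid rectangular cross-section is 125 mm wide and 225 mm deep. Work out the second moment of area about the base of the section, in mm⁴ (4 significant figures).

The section: 125 × 225, A = 28 125 mm², y = 112.5 mm, Ī = 118 652 344 mm⁴.
Transfer it to the base of the section using Ī + A·d² with d = y − 0:
  the section: d = 112.5 mm → contributes +474 609 375 mm⁴
Total I = 474 609 375 mm⁴.

I_base ≈ 4.746 × 10⁸ mm⁴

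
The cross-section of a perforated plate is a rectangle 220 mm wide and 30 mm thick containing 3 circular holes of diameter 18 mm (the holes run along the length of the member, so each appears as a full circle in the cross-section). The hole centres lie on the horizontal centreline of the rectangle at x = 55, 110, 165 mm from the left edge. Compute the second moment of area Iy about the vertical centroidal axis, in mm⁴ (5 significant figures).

Treat the section as a set of non-overlapping primitives; coordinates are from the bounding-box lower-left.
Plate: 220 × 30, A = 6 600 mm², x = 110 mm, Ī = 26 620 000 mm⁴.
Hole 1 (subtracted): ⌀18, A = 254.469 mm², x = 55 mm, Ī = 5152.997 mm⁴.
Hole 2 (subtracted): ⌀18, A = 254.469 mm², x = 110 mm, Ī = 5152.997 mm⁴.
Hole 3 (subtracted): ⌀18, A = 254.469 mm², x = 165 mm, Ī = 5152.997 mm⁴.
By symmetry the centroid is at mid-width, x̄ = 110 mm.
Transfer each piece to the vertical centroidal axis using Ī + A·d² with d = x − 110:
  plate: d = 0 mm → contributes +26 620 000 mm⁴
  hole 1: d = -55 mm → contributes −774921.7 mm⁴
  hole 2: d = 0 mm → contributes −5152.997 mm⁴
  hole 3: d = 55 mm → contributes −774921.7 mm⁴
Total I = 25 065 004 mm⁴.

Iy ≈ 2.5065 × 10⁷ mm⁴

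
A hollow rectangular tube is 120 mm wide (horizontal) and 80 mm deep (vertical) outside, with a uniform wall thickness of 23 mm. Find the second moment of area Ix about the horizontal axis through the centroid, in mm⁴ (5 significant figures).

Ix ≈ 4.8776 × 10⁶ mm⁴

Split into non-overlapping primitives; take the origin at the lower-left of the bounding box.
Outer rectangle: 120 × 80, A = 9 600 mm², y = 40 mm, Ī = 5 120 000 mm⁴.
Inner void (subtracted): 74 × 34, A = 2 516 mm², y = 40 mm, Ī = 242374.7 mm⁴.
By symmetry the centroid is at mid-height, ȳ = 40 mm.
All pieces are centred on the horizontal axis through the centroid, so I = ΣĪ (holes subtracted) = 4 877 625 mm⁴.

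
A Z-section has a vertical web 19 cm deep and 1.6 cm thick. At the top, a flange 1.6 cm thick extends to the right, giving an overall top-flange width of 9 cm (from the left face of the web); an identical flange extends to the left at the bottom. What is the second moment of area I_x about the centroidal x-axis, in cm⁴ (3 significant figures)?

Break the section into simple shapes (no overlaps), measuring from the bottom-left corner of the bounding box.
Web: 1.6 × 19, A = 30.4 cm², y = 9.5 cm, Ī = 914.53 cm⁴.
Top flange (beyond web): 7.4 × 1.6, A = 11.84 cm², y = 18.2 cm, Ī = 2.5259 cm⁴.
Bottom flange (beyond web): 7.4 × 1.6, A = 11.84 cm², y = 0.8 cm, Ī = 2.5259 cm⁴.
Centroid: ȳ = ΣA·y / ΣA = 9.5 cm.
Transfer each piece to the centroidal x-axis using Ī + A·d² with d = y − 9.5:
  web: d = 0 cm → contributes +914.53 cm⁴
  top flange (beyond web): d = 8.7 cm → contributes +898.7 cm⁴
  bottom flange (beyond web): d = -8.7 cm → contributes +898.7 cm⁴
Total I = 2711.9 cm⁴.

I_x ≈ 2710 cm⁴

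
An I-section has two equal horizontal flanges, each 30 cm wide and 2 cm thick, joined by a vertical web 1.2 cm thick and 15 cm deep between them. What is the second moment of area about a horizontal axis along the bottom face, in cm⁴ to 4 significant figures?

Split into non-overlapping primitives; take the origin at the lower-left of the bounding box.
Bottom flange: 30 × 2, A = 60 cm², y = 1 cm, Ī = 20 cm⁴.
Web: 1.2 × 15, A = 18 cm², y = 9.5 cm, Ī = 337.5 cm⁴.
Top flange: 30 × 2, A = 60 cm², y = 18 cm, Ī = 20 cm⁴.
Transfer each piece to a horizontal axis along the bottom face using Ī + A·d² with d = y − 0:
  bottom flange: d = 1 cm → contributes +80 cm⁴
  web: d = 9.5 cm → contributes +1 962 cm⁴
  top flange: d = 18 cm → contributes +19 460 cm⁴
Total I = 21 502 cm⁴.

I_base ≈ 2.150 × 10⁴ cm⁴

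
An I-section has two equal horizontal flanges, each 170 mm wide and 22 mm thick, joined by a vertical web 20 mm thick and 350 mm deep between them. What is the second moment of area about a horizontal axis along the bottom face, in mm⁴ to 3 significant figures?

Split into non-overlapping primitives; take the origin at the lower-left of the bounding box.
Bottom flange: 170 × 22, A = 3 740 mm², y = 11 mm, Ī = 150 847 mm⁴.
Web: 20 × 350, A = 7 000 mm², y = 197 mm, Ī = 71 458 333 mm⁴.
Top flange: 170 × 22, A = 3 740 mm², y = 383 mm, Ī = 150 847 mm⁴.
Transfer each piece to a horizontal axis along the bottom face using Ī + A·d² with d = y − 0:
  bottom flange: d = 11 mm → contributes +603 387 mm⁴
  web: d = 197 mm → contributes +343 121 333 mm⁴
  top flange: d = 383 mm → contributes +548 767 707 mm⁴
Total I = 892 492 427 mm⁴.

I_base ≈ 8.92 × 10⁸ mm⁴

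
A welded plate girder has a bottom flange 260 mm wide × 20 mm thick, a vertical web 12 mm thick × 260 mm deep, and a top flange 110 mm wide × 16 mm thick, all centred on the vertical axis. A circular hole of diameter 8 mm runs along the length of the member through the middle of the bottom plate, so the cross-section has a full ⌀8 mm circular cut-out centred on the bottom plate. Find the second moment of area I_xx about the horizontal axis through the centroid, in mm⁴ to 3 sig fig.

I_xx ≈ 1.29 × 10⁸ mm⁴

Split into non-overlapping primitives; take the origin at the lower-left of the bounding box.
Bottom plate: 260 × 20, A = 5 200 mm², y = 10 mm, Ī = 173 333 mm⁴.
Web plate: 12 × 260, A = 3 120 mm², y = 150 mm, Ī = 17 576 000 mm⁴.
Top plate: 110 × 16, A = 1 760 mm², y = 288 mm, Ī = 37 547 mm⁴.
Hole (subtracted): ⌀8, A = 50.265 mm², y = 10 mm, Ī = 201.06 mm⁴.
Centroid: ȳ = ΣA·y / ΣA = 102.33 mm.
Transfer each piece to the horizontal axis through the centroid using Ī + A·d² with d = y − 102.33:
  bottom plate: d = -92.333 mm → contributes +44 505 757 mm⁴
  web plate: d = 47.667 mm → contributes +24 664 952 mm⁴
  top plate: d = 185.67 mm → contributes +60 708 385 mm⁴
  hole: d = -92.333 mm → contributes −428 738 mm⁴
Total I = 129 450 357 mm⁴.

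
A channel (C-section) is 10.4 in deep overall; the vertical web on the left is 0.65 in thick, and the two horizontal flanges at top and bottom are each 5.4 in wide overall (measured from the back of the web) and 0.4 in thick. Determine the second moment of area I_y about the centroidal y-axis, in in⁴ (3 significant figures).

I_y ≈ 25.1 in⁴

Decompose the section into non-overlapping parts with the origin at the bottom-left of its bounding rectangle.
Web: 0.65 × 10.4, A = 6.76 in², x = 0.325 in, Ī = 0.23801 in⁴.
Top flange (beyond web): 4.75 × 0.4, A = 1.9 in², x = 3.025 in, Ī = 3.5724 in⁴.
Bottom flange (beyond web): 4.75 × 0.4, A = 1.9 in², x = 3.025 in, Ī = 3.5724 in⁴.
Centroid: x̄ = ΣA·x / ΣA = 1.2966 in.
Transfer each piece to the centroidal y-axis using Ī + A·d² with d = x − 1.2966:
  web: d = -0.97159 in → contributes +6.6194 in⁴
  top flange (beyond web): d = 1.7284 in → contributes +9.2485 in⁴
  bottom flange (beyond web): d = 1.7284 in → contributes +9.2485 in⁴
Total I = 25.116 in⁴.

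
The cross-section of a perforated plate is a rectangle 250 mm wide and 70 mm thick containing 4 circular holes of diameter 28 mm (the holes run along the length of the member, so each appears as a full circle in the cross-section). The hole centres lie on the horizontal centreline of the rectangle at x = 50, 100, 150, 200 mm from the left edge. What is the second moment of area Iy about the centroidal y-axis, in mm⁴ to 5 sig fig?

Decompose the section into non-overlapping parts with the origin at the bottom-left of its bounding rectangle.
Plate: 250 × 70, A = 17 500 mm², x = 125 mm, Ī = 91 145 833 mm⁴.
Hole 1 (subtracted): ⌀28, A = 615.7522 mm², x = 50 mm, Ī = 30171.86 mm⁴.
Hole 2 (subtracted): ⌀28, A = 615.7522 mm², x = 100 mm, Ī = 30171.86 mm⁴.
Hole 3 (subtracted): ⌀28, A = 615.7522 mm², x = 150 mm, Ī = 30171.86 mm⁴.
Hole 4 (subtracted): ⌀28, A = 615.7522 mm², x = 200 mm, Ī = 30171.86 mm⁴.
By symmetry the centroid is at mid-width, x̄ = 125 mm.
Transfer each piece to the centroidal y-axis using Ī + A·d² with d = x − 125:
  plate: d = 0 mm → contributes +91 145 833 mm⁴
  hole 1: d = -75 mm → contributes −3 493 778 mm⁴
  hole 2: d = -25 mm → contributes −415 017 mm⁴
  hole 3: d = 25 mm → contributes −415 017 mm⁴
  hole 4: d = 75 mm → contributes −3 493 778 mm⁴
Total I = 83 328 244 mm⁴.

Iy ≈ 8.3328 × 10⁷ mm⁴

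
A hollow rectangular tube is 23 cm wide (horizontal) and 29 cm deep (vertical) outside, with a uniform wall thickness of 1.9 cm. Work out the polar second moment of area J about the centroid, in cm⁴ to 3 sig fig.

J ≈ 3.57 × 10⁴ cm⁴

Treat the section as a set of non-overlapping primitives; coordinates are from the bounding-box lower-left.
Outer rectangle: 23 × 29, A = 667 cm², y = 14.5 cm, Ī = 46 746 cm⁴.
Inner void (subtracted): 19.2 × 25.2, A = 483.84 cm², y = 14.5 cm, Ī = 25 605 cm⁴.
By symmetry the centroid is at mid-height, ȳ = 14.5 cm.
All pieces are centred on the centroidal x-axis, so I = ΣĪ (holes subtracted) = 21 141 cm⁴.
Repeating about the centroidal y-axis gives I_y = 14 540 cm⁴.
Polar second moment: J = I_x + I_y = 35 681 cm⁴.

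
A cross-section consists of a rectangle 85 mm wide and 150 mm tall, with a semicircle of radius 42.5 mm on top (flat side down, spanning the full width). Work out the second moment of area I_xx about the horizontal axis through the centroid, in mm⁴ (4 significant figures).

Split into non-overlapping primitives; take the origin at the lower-left of the bounding box.
Rectangular body: 85 × 150, A = 12 750 mm², y = 75 mm, Ī = 23 906 250 mm⁴.
Semicircular cap: semicircle r = 42.5, A = 2837.25 mm², y = 168.038 mm, Ī = 358 086 mm⁴.
Centroid: ȳ = ΣA·y / ΣA = 91.9351 mm.
Transfer each piece to the horizontal axis through the centroid using Ī + A·d² with d = y − 91.9351:
  rectangular body: d = -16.9351 mm → contributes +27 562 899 mm⁴
  semicircular cap: d = 76.1025 mm → contributes +16 790 285 mm⁴
Total I = 44 353 184 mm⁴.

I_xx ≈ 4.435 × 10⁷ mm⁴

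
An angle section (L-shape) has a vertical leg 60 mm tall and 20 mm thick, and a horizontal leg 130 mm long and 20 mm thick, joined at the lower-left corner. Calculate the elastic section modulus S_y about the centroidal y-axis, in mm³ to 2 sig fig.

Decompose the section into non-overlapping parts with the origin at the bottom-left of its bounding rectangle.
Vertical leg: 20 × 60, A = 1 200 mm², x = 10 mm, Ī = 40 000 mm⁴.
Horizontal leg (remainder): 110 × 20, A = 2 200 mm², x = 75 mm, Ī = 2 218 333 mm⁴.
Centroid: x̄ = ΣA·x / ΣA = 52.06 mm.
Transfer each piece to the centroidal y-axis using Ī + A·d² with d = x − 52.06:
  vertical leg: d = -42.06 mm → contributes +2 162 734 mm⁴
  horizontal leg (remainder): d = 22.94 mm → contributes +3 376 188 mm⁴
Total I = 5 538 922 mm⁴.
Extreme fibre distance c = 77.94 mm; S = I/c = 71 065 mm³.

S_y ≈ 7.1 × 10⁴ mm³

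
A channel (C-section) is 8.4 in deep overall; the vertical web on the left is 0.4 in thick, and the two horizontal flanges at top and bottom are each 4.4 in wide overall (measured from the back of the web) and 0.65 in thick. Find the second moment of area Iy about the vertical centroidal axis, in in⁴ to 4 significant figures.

Split into non-overlapping primitives; take the origin at the lower-left of the bounding box.
Web: 0.4 × 8.4, A = 3.36 in², x = 0.2 in, Ī = 0.0448 in⁴.
Top flange (beyond web): 4 × 0.65, A = 2.6 in², x = 2.4 in, Ī = 3.46667 in⁴.
Bottom flange (beyond web): 4 × 0.65, A = 2.6 in², x = 2.4 in, Ī = 3.46667 in⁴.
Centroid: x̄ = ΣA·x / ΣA = 1.53645 in.
Transfer each piece to the vertical centroidal axis using Ī + A·d² with d = x − 1.53645:
  web: d = -1.33645 in → contributes +6.04608 in⁴
  top flange (beyond web): d = 0.863551 in → contributes +5.40554 in⁴
  bottom flange (beyond web): d = 0.863551 in → contributes +5.40554 in⁴
Total I = 16.8572 in⁴.

Iy ≈ 16.86 in⁴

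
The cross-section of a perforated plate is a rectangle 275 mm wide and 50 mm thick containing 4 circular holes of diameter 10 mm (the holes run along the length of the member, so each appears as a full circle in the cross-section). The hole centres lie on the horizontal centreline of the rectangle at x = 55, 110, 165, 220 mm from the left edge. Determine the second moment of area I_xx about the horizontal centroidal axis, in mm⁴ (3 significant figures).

Treat the section as a set of non-overlapping primitives; coordinates are from the bounding-box lower-left.
Plate: 275 × 50, A = 13 750 mm², y = 25 mm, Ī = 2 864 583 mm⁴.
Hole 1 (subtracted): ⌀10, A = 78.54 mm², y = 25 mm, Ī = 490.87 mm⁴.
Hole 2 (subtracted): ⌀10, A = 78.54 mm², y = 25 mm, Ī = 490.87 mm⁴.
Hole 3 (subtracted): ⌀10, A = 78.54 mm², y = 25 mm, Ī = 490.87 mm⁴.
Hole 4 (subtracted): ⌀10, A = 78.54 mm², y = 25 mm, Ī = 490.87 mm⁴.
By symmetry the centroid is at mid-height, ȳ = 25 mm.
All pieces are centred on the horizontal centroidal axis, so I = ΣĪ (holes subtracted) = 2 862 620 mm⁴.

I_xx ≈ 2.86 × 10⁶ mm⁴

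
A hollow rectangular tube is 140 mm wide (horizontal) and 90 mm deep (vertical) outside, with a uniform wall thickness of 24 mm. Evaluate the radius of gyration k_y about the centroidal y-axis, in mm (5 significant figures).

k_y ≈ 45.208 mm

Break the section into simple shapes (no overlaps), measuring from the bottom-left corner of the bounding box.
Outer rectangle: 140 × 90, A = 12 600 mm², x = 70 mm, Ī = 20 580 000 mm⁴.
Inner void (subtracted): 92 × 42, A = 3 864 mm², x = 70 mm, Ī = 2 725 408 mm⁴.
By symmetry the centroid is at mid-width, x̄ = 70 mm.
All pieces are centred on the centroidal y-axis, so I = ΣĪ (holes subtracted) = 17 854 592 mm⁴.
Radius of gyration: k = √(I/A) = √(17 854 592 / 8 736) = 45.20835 mm.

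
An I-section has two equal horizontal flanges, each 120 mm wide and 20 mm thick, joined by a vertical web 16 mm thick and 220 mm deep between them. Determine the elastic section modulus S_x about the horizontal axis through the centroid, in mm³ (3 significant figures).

S_x ≈ 6.42 × 10⁵ mm³

Split into non-overlapping primitives; take the origin at the lower-left of the bounding box.
Bottom flange: 120 × 20, A = 2 400 mm², y = 10 mm, Ī = 80 000 mm⁴.
Web: 16 × 220, A = 3 520 mm², y = 130 mm, Ī = 14 197 333 mm⁴.
Top flange: 120 × 20, A = 2 400 mm², y = 250 mm, Ī = 80 000 mm⁴.
By symmetry the centroid is at mid-height, ȳ = 130 mm.
Transfer each piece to the horizontal axis through the centroid using Ī + A·d² with d = y − 130:
  bottom flange: d = -120 mm → contributes +34 640 000 mm⁴
  web: d = 0 mm → contributes +14 197 333 mm⁴
  top flange: d = 120 mm → contributes +34 640 000 mm⁴
Total I = 83 477 333 mm⁴.
Extreme fibre distance c = 130 mm; S = I/c = 642 133 mm³.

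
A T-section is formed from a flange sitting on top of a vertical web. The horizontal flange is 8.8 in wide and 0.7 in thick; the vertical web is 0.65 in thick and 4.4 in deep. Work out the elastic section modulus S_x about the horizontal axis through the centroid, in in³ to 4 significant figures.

Treat the section as a set of non-overlapping primitives; coordinates are from the bounding-box lower-left.
Flange: 8.8 × 0.7, A = 6.16 in², y = 4.75 in, Ī = 0.251533 in⁴.
Web: 0.65 × 4.4, A = 2.86 in², y = 2.2 in, Ī = 4.61413 in⁴.
Centroid: ȳ = ΣA·y / ΣA = 3.94146 in.
Transfer each piece to the horizontal axis through the centroid using Ī + A·d² with d = y − 3.94146:
  flange: d = 0.808537 in → contributes +4.27852 in⁴
  web: d = -1.74146 in → contributes +13.2876 in⁴
Total I = 17.5662 in⁴.
Extreme fibre distance c = 3.94146 in; S = I/c = 4.45676 in³.

S_x ≈ 4.457 in³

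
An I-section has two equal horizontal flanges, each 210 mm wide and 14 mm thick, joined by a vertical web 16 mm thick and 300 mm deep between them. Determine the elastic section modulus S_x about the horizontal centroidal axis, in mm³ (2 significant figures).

Split into non-overlapping primitives; take the origin at the lower-left of the bounding box.
Bottom flange: 210 × 14, A = 2 940 mm², y = 7 mm, Ī = 48 020 mm⁴.
Web: 16 × 300, A = 4 800 mm², y = 164 mm, Ī = 36 000 000 mm⁴.
Top flange: 210 × 14, A = 2 940 mm², y = 321 mm, Ī = 48 020 mm⁴.
By symmetry the centroid is at mid-height, ȳ = 164 mm.
Transfer each piece to the horizontal centroidal axis using Ī + A·d² with d = y − 164:
  bottom flange: d = -157 mm → contributes +72 516 080 mm⁴
  web: d = 0 mm → contributes +36 000 000 mm⁴
  top flange: d = 157 mm → contributes +72 516 080 mm⁴
Total I = 181 032 160 mm⁴.
Extreme fibre distance c = 164 mm; S = I/c = 1 103 855 mm³.

S_x ≈ 1.1 × 10⁶ mm³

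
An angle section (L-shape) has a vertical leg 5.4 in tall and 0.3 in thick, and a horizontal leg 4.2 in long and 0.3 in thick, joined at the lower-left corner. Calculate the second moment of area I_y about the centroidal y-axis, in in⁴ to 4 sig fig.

I_y ≈ 4.491 in⁴

Split into non-overlapping primitives; take the origin at the lower-left of the bounding box.
Vertical leg: 0.3 × 5.4, A = 1.62 in², x = 0.15 in, Ī = 0.01215 in⁴.
Horizontal leg (remainder): 3.9 × 0.3, A = 1.17 in², x = 2.25 in, Ī = 1.48298 in⁴.
Centroid: x̄ = ΣA·x / ΣA = 1.03065 in.
Transfer each piece to the centroidal y-axis using Ī + A·d² with d = x − 1.03065:
  vertical leg: d = -0.880645 in → contributes +1.26852 in⁴
  horizontal leg (remainder): d = 1.21935 in → contributes +3.22256 in⁴
Total I = 4.49108 in⁴.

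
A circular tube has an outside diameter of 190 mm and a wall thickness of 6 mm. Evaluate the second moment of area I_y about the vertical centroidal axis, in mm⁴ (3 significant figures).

I_y ≈ 1.47 × 10⁷ mm⁴

Decompose the section into non-overlapping parts with the origin at the bottom-left of its bounding rectangle.
Outer circle: ⌀190, A = 28 353 mm², x = 95 mm, Ī = 63 971 171 mm⁴.
Bore (subtracted): ⌀178, A = 24 885 mm², x = 95 mm, Ī = 49 277 641 mm⁴.
By symmetry the centroid is at mid-width, x̄ = 95 mm.
All pieces are centred on the vertical centroidal axis, so I = ΣĪ (holes subtracted) = 14 693 530 mm⁴.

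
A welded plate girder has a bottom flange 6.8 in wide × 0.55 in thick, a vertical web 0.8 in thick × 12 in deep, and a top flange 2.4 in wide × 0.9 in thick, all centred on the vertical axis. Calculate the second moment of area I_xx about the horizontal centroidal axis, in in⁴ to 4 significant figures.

I_xx ≈ 346.7 in⁴

Decompose the section into non-overlapping parts with the origin at the bottom-left of its bounding rectangle.
Bottom plate: 6.8 × 0.55, A = 3.74 in², y = 0.275 in, Ī = 0.0942792 in⁴.
Web plate: 0.8 × 12, A = 9.6 in², y = 6.55 in, Ī = 115.2 in⁴.
Top plate: 2.4 × 0.9, A = 2.16 in², y = 13 in, Ī = 0.1458 in⁴.
Centroid: ȳ = ΣA·y / ΣA = 5.93474 in.
Transfer each piece to the horizontal centroidal axis using Ī + A·d² with d = y − 5.93474:
  bottom plate: d = -5.65974 in → contributes +119.896 in⁴
  web plate: d = 0.615258 in → contributes +118.834 in⁴
  top plate: d = 7.06526 in → contributes +107.968 in⁴
Total I = 346.699 in⁴.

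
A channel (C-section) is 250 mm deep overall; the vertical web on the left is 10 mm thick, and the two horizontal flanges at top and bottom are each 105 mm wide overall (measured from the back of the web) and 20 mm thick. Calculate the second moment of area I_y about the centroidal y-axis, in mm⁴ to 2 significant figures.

I_y ≈ 7.0 × 10⁶ mm⁴

Decompose the section into non-overlapping parts with the origin at the bottom-left of its bounding rectangle.
Web: 10 × 250, A = 2 500 mm², x = 5 mm, Ī = 20 833 mm⁴.
Top flange (beyond web): 95 × 20, A = 1 900 mm², x = 57.5 mm, Ī = 1 428 958 mm⁴.
Bottom flange (beyond web): 95 × 20, A = 1 900 mm², x = 57.5 mm, Ī = 1 428 958 mm⁴.
Centroid: x̄ = ΣA·x / ΣA = 36.67 mm.
Transfer each piece to the centroidal y-axis using Ī + A·d² with d = x − 36.67:
  web: d = -31.67 mm → contributes +2 527 778 mm⁴
  top flange (beyond web): d = 20.83 mm → contributes +2 253 611 mm⁴
  bottom flange (beyond web): d = 20.83 mm → contributes +2 253 611 mm⁴
Total I = 7 035 000 mm⁴.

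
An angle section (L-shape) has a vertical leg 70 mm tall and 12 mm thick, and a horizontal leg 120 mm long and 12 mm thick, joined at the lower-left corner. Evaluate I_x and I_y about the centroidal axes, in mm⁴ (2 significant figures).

I_x ≈ 7.9 × 10⁵ mm⁴, I_y ≈ 3.1 × 10⁶ mm⁴

Decompose the section into non-overlapping parts with the origin at the bottom-left of its bounding rectangle.
Vertical leg: 12 × 70, A = 840 mm², y = 35 mm, Ī = 343 000 mm⁴.
Horizontal leg (remainder): 108 × 12, A = 1 296 mm², y = 6 mm, Ī = 15 552 mm⁴.
Centroid: ȳ = ΣA·y / ΣA = 17.4 mm.
Transfer each piece to the centroidal x-axis using Ī + A·d² with d = y − 17.4:
  vertical leg: d = 17.6 mm → contributes +603 066 mm⁴
  horizontal leg (remainder): d = -11.4 mm → contributes +184 113 mm⁴
Total I = 787 179 mm⁴.
For the y-axis: x̄ = 42.4 mm.
Repeating about the centroidal y-axis gives I_y = 3 104 579 mm⁴.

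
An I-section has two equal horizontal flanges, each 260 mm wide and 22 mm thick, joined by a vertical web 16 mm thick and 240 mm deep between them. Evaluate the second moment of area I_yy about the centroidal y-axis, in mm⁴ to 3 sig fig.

I_yy ≈ 6.45 × 10⁷ mm⁴

Decompose the section into non-overlapping parts with the origin at the bottom-left of its bounding rectangle.
Bottom flange: 260 × 22, A = 5 720 mm², x = 130 mm, Ī = 32 222 667 mm⁴.
Web: 16 × 240, A = 3 840 mm², x = 130 mm, Ī = 81 920 mm⁴.
Top flange: 260 × 22, A = 5 720 mm², x = 130 mm, Ī = 32 222 667 mm⁴.
By symmetry the centroid is at mid-width, x̄ = 130 mm.
All pieces are centred on the centroidal y-axis, so I = ΣĪ = 64 527 253 mm⁴.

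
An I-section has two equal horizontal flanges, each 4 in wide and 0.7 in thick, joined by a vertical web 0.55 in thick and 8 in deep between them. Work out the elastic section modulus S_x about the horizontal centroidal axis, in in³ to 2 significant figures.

S_x ≈ 28 in³

Decompose the section into non-overlapping parts with the origin at the bottom-left of its bounding rectangle.
Bottom flange: 4 × 0.7, A = 2.8 in², y = 0.35 in, Ī = 0.1143 in⁴.
Web: 0.55 × 8, A = 4.4 in², y = 4.7 in, Ī = 23.47 in⁴.
Top flange: 4 × 0.7, A = 2.8 in², y = 9.05 in, Ī = 0.1143 in⁴.
By symmetry the centroid is at mid-height, ȳ = 4.7 in.
Transfer each piece to the horizontal centroidal axis using Ī + A·d² with d = y − 4.7:
  bottom flange: d = -4.35 in → contributes +53.1 in⁴
  web: d = 0 in → contributes +23.47 in⁴
  top flange: d = 4.35 in → contributes +53.1 in⁴
Total I = 129.7 in⁴.
Extreme fibre distance c = 4.7 in; S = I/c = 27.59 in³.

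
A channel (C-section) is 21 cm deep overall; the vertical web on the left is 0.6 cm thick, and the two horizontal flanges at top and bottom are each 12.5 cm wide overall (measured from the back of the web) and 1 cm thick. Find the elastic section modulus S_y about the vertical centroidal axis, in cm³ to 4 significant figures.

S_y ≈ 74.33 cm³

Decompose the section into non-overlapping parts with the origin at the bottom-left of its bounding rectangle.
Web: 0.6 × 21, A = 12.6 cm², x = 0.3 cm, Ī = 0.378 cm⁴.
Top flange (beyond web): 11.9 × 1, A = 11.9 cm², x = 6.55 cm, Ī = 140.43 cm⁴.
Bottom flange (beyond web): 11.9 × 1, A = 11.9 cm², x = 6.55 cm, Ī = 140.43 cm⁴.
Centroid: x̄ = ΣA·x / ΣA = 4.38654 cm.
Transfer each piece to the vertical centroidal axis using Ī + A·d² with d = x − 4.38654:
  web: d = -4.08654 cm → contributes +210.795 cm⁴
  top flange (beyond web): d = 2.16346 cm → contributes +196.129 cm⁴
  bottom flange (beyond web): d = 2.16346 cm → contributes +196.129 cm⁴
Total I = 603.053 cm⁴.
Extreme fibre distance c = 8.11346 cm; S = I/c = 74.3274 cm³.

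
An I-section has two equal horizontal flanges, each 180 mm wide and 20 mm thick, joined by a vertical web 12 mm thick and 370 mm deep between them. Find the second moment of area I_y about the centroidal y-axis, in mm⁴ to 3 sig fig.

Treat the section as a set of non-overlapping primitives; coordinates are from the bounding-box lower-left.
Bottom flange: 180 × 20, A = 3 600 mm², x = 90 mm, Ī = 9 720 000 mm⁴.
Web: 12 × 370, A = 4 440 mm², x = 90 mm, Ī = 53 280 mm⁴.
Top flange: 180 × 20, A = 3 600 mm², x = 90 mm, Ī = 9 720 000 mm⁴.
By symmetry the centroid is at mid-width, x̄ = 90 mm.
All pieces are centred on the centroidal y-axis, so I = ΣĪ = 19 493 280 mm⁴.

I_y ≈ 1.95 × 10⁷ mm⁴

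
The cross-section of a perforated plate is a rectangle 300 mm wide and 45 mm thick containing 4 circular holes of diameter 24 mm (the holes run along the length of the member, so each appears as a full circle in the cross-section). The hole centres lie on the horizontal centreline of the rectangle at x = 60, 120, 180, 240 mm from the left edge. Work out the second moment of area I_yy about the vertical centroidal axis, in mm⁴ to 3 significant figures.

Decompose the section into non-overlapping parts with the origin at the bottom-left of its bounding rectangle.
Plate: 300 × 45, A = 13 500 mm², x = 150 mm, Ī = 101 250 000 mm⁴.
Hole 1 (subtracted): ⌀24, A = 452.39 mm², x = 60 mm, Ī = 16 286 mm⁴.
Hole 2 (subtracted): ⌀24, A = 452.39 mm², x = 120 mm, Ī = 16 286 mm⁴.
Hole 3 (subtracted): ⌀24, A = 452.39 mm², x = 180 mm, Ī = 16 286 mm⁴.
Hole 4 (subtracted): ⌀24, A = 452.39 mm², x = 240 mm, Ī = 16 286 mm⁴.
By symmetry the centroid is at mid-width, x̄ = 150 mm.
Transfer each piece to the vertical centroidal axis using Ī + A·d² with d = x − 150:
  plate: d = 0 mm → contributes +101 250 000 mm⁴
  hole 1: d = -90 mm → contributes −3 680 640 mm⁴
  hole 2: d = -30 mm → contributes −423 436 mm⁴
  hole 3: d = 30 mm → contributes −423 436 mm⁴
  hole 4: d = 90 mm → contributes −3 680 640 mm⁴
Total I = 93 041 848 mm⁴.

I_yy ≈ 9.30 × 10⁷ mm⁴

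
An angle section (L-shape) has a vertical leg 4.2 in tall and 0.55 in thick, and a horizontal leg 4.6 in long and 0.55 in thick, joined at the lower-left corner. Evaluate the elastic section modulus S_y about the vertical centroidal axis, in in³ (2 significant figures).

S_y ≈ 2.8 in³

Decompose the section into non-overlapping parts with the origin at the bottom-left of its bounding rectangle.
Vertical leg: 0.55 × 4.2, A = 2.31 in², x = 0.275 in, Ī = 0.05823 in⁴.
Horizontal leg (remainder): 4.05 × 0.55, A = 2.228 in², x = 2.575 in, Ī = 3.045 in⁴.
Centroid: x̄ = ΣA·x / ΣA = 1.404 in.
Transfer each piece to the vertical centroidal axis using Ī + A·d² with d = x − 1.404:
  vertical leg: d = -1.129 in → contributes +3.003 in⁴
  horizontal leg (remainder): d = 1.171 in → contributes +6.099 in⁴
Total I = 9.102 in⁴.
Extreme fibre distance c = 3.196 in; S = I/c = 2.848 in³.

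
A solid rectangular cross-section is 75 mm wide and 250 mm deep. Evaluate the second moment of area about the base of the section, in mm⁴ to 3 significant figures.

The section: 75 × 250, A = 18 750 mm², y = 125 mm, Ī = 97 656 250 mm⁴.
Transfer it to the bottom edge using Ī + A·d² with d = y − 0:
  the section: d = 125 mm → contributes +390 625 000 mm⁴
Total I = 390 625 000 mm⁴.

I_base ≈ 3.91 × 10⁸ mm⁴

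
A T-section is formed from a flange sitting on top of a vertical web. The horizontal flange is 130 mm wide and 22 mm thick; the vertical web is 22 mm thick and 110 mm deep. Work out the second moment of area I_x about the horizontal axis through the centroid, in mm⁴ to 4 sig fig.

Decompose the section into non-overlapping parts with the origin at the bottom-left of its bounding rectangle.
Flange: 130 × 22, A = 2 860 mm², y = 121 mm, Ī = 115 353 mm⁴.
Web: 22 × 110, A = 2 420 mm², y = 55 mm, Ī = 2 440 167 mm⁴.
Centroid: ȳ = ΣA·y / ΣA = 90.75 mm.
Transfer each piece to the horizontal axis through the centroid using Ī + A·d² with d = y − 90.75:
  flange: d = 30.25 mm → contributes +2 732 432 mm⁴
  web: d = -35.75 mm → contributes +5 533 078 mm⁴
Total I = 8 265 510 mm⁴.

I_x ≈ 8.266 × 10⁶ mm⁴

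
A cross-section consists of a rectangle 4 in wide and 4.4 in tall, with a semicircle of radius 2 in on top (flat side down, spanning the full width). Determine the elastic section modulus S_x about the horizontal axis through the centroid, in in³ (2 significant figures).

S_x ≈ 22 in³

Split into non-overlapping primitives; take the origin at the lower-left of the bounding box.
Rectangular body: 4 × 4.4, A = 17.6 in², y = 2.2 in, Ī = 28.39 in⁴.
Semicircular cap: semicircle r = 2, A = 6.283 in², y = 5.249 in, Ī = 1.756 in⁴.
Centroid: ȳ = ΣA·y / ΣA = 3.002 in.
Transfer each piece to the horizontal axis through the centroid using Ī + A·d² with d = y − 3.002:
  rectangular body: d = -0.8021 in → contributes +39.72 in⁴
  semicircular cap: d = 2.247 in → contributes +33.47 in⁴
Total I = 73.19 in⁴.
Extreme fibre distance c = 3.398 in; S = I/c = 21.54 in³.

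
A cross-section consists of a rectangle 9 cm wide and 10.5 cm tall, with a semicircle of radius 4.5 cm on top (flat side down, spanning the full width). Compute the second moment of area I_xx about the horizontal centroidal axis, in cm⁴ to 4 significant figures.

Split into non-overlapping primitives; take the origin at the lower-left of the bounding box.
Rectangular body: 9 × 10.5, A = 94.5 cm², y = 5.25 cm, Ī = 868.219 cm⁴.
Semicircular cap: semicircle r = 4.5, A = 31.8086 cm², y = 12.4099 cm, Ī = 45.0072 cm⁴.
Centroid: ȳ = ΣA·y / ΣA = 7.05309 cm.
Transfer each piece to the horizontal centroidal axis using Ī + A·d² with d = y − 7.05309:
  rectangular body: d = -1.80309 cm → contributes +1175.45 cm⁴
  semicircular cap: d = 5.35677 cm → contributes +957.756 cm⁴
Total I = 2133.21 cm⁴.

I_xx ≈ 2133 cm⁴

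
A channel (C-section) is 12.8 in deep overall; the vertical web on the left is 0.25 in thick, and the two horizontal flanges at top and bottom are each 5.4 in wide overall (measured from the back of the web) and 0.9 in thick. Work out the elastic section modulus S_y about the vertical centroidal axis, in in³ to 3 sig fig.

Decompose the section into non-overlapping parts with the origin at the bottom-left of its bounding rectangle.
Web: 0.25 × 12.8, A = 3.2 in², x = 0.125 in, Ī = 0.016667 in⁴.
Top flange (beyond web): 5.15 × 0.9, A = 4.635 in², x = 2.825 in, Ī = 10.244 in⁴.
Bottom flange (beyond web): 5.15 × 0.9, A = 4.635 in², x = 2.825 in, Ī = 10.244 in⁴.
Centroid: x̄ = ΣA·x / ΣA = 2.1321 in.
Transfer each piece to the vertical centroidal axis using Ī + A·d² with d = x − 2.1321:
  web: d = -2.0071 in → contributes +12.908 in⁴
  top flange (beyond web): d = 0.69286 in → contributes +12.469 in⁴
  bottom flange (beyond web): d = 0.69286 in → contributes +12.469 in⁴
Total I = 37.847 in⁴.
Extreme fibre distance c = 3.2679 in; S = I/c = 11.582 in³.

S_y ≈ 11.6 in³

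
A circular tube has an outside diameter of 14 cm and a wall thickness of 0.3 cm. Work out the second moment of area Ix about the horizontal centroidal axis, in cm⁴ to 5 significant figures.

Split into non-overlapping primitives; take the origin at the lower-left of the bounding box.
Outer circle: ⌀14, A = 153.938 cm², y = 7 cm, Ī = 1885.741 cm⁴.
Bore (subtracted): ⌀13.4, A = 141.0261 cm², y = 7 cm, Ī = 1582.665 cm⁴.
By symmetry the centroid is at mid-height, ȳ = 7 cm.
All pieces are centred on the horizontal centroidal axis, so I = ΣĪ (holes subtracted) = 303.0756 cm⁴.

Ix ≈ 303.08 cm⁴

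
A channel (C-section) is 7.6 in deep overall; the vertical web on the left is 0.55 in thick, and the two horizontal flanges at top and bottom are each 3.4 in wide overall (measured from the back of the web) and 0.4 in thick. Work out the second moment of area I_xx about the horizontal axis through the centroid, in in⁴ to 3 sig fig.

I_xx ≈ 49.7 in⁴

Split into non-overlapping primitives; take the origin at the lower-left of the bounding box.
Web: 0.55 × 7.6, A = 4.18 in², y = 3.8 in, Ī = 20.12 in⁴.
Top flange (beyond web): 2.85 × 0.4, A = 1.14 in², y = 7.4 in, Ī = 0.0152 in⁴.
Bottom flange (beyond web): 2.85 × 0.4, A = 1.14 in², y = 0.2 in, Ī = 0.0152 in⁴.
By symmetry the centroid is at mid-height, ȳ = 3.8 in.
Transfer each piece to the horizontal axis through the centroid using Ī + A·d² with d = y − 3.8:
  web: d = 0 in → contributes +20.12 in⁴
  top flange (beyond web): d = 3.6 in → contributes +14.79 in⁴
  bottom flange (beyond web): d = -3.6 in → contributes +14.79 in⁴
Total I = 49.699 in⁴.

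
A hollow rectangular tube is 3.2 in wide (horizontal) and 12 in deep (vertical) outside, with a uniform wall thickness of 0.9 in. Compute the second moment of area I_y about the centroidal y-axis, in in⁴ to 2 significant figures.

Break the section into simple shapes (no overlaps), measuring from the bottom-left corner of the bounding box.
Outer rectangle: 3.2 × 12, A = 38.4 in², x = 1.6 in, Ī = 32.77 in⁴.
Inner void (subtracted): 1.4 × 10.2, A = 14.28 in², x = 1.6 in, Ī = 2.332 in⁴.
By symmetry the centroid is at mid-width, x̄ = 1.6 in.
All pieces are centred on the centroidal y-axis, so I = ΣĪ (holes subtracted) = 30.44 in⁴.

I_y ≈ 30 in⁴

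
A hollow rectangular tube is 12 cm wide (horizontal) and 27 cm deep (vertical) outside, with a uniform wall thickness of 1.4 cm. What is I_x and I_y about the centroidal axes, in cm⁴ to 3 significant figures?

I_x ≈ 8820 cm⁴, I_y ≈ 2320 cm⁴

Decompose the section into non-overlapping parts with the origin at the bottom-left of its bounding rectangle.
Outer rectangle: 12 × 27, A = 324 cm², y = 13.5 cm, Ī = 19 683 cm⁴.
Inner void (subtracted): 9.2 × 24.2, A = 222.64 cm², y = 13.5 cm, Ī = 10 866 cm⁴.
By symmetry the centroid is at mid-height, ȳ = 13.5 cm.
All pieces are centred on the centroidal x-axis, so I = ΣĪ (holes subtracted) = 8817.4 cm⁴.
Repeating about the centroidal y-axis gives I_y = 2317.6 cm⁴.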